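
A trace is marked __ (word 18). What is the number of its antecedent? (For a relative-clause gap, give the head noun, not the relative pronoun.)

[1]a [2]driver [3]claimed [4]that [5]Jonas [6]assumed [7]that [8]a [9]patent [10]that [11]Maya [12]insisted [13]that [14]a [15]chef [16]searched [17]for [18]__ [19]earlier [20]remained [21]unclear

The gap at 18 is the prepositional object of "searched", inside a relative clause.
The relative pronoun is "that" (word 10); it is bound by the head noun immediately before it.
Its filler is the head noun "patent", at word 9.

9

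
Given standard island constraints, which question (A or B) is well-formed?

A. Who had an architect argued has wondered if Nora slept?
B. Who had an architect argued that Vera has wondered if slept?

A

In B, the wh-phrase is extracted from inside a wh-island (introduced by "if"), which blocks movement.
In A, the extraction path crosses only that-complement boundaries, which are transparent.
So A is grammatical.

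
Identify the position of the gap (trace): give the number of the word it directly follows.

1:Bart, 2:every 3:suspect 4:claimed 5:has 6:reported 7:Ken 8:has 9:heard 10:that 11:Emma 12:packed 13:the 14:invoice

4

The displaced element is "Bart" (word 1).
It is linked across 1 clause boundary (Ø).
It functions as the subject of "reported", so the gap sits immediately after word 4 ("claimed").
Base order: Every suspect claimed that Bart has reported Ken has heard that Emma packed the invoice.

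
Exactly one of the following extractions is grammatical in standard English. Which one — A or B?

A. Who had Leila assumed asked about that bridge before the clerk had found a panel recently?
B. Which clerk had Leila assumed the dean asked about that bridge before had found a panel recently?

In B, the wh-phrase is extracted from inside an adjunct island (introduced by "before"), which blocks movement.
In A, the extraction path crosses only that-complement boundaries, which are transparent.
So A is grammatical.

A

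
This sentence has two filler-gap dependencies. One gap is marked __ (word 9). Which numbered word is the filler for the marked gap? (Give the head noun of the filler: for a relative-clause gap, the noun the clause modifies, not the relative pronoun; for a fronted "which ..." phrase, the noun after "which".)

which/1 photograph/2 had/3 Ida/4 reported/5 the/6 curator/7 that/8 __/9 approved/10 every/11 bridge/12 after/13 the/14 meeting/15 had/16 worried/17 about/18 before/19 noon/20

7

The marked gap is inside the relative clause, the subject of "approved".
Its filler is the head noun "curator" (via "that"), at word 7.
(The other dependency links word 2 to a gap after word 18.)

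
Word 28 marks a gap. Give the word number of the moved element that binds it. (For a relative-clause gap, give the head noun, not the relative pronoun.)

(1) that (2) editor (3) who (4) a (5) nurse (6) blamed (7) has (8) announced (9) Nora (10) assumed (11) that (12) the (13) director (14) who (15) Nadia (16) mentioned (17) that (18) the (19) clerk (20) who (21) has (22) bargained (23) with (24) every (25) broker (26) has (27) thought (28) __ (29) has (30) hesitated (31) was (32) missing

The gap at 28 is the subject of "hesitated", inside a relative clause.
The relative pronoun is "who" (word 14); it is bound by the head noun immediately before it.
Its filler is the head noun "director", at word 13.

13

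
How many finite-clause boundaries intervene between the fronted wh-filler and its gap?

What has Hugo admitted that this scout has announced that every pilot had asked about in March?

2

"what" is extracted from the PP object of "asked".
Boundaries crossed, outermost first: [that], [that] — 2 in total.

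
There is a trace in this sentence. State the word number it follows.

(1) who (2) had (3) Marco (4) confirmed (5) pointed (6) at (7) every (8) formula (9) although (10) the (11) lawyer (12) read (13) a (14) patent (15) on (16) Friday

The displaced element is "who" (word 1).
It is linked across 1 clause boundary (Ø).
It functions as the subject of "pointed", so the gap sits immediately after word 4 ("confirmed").
Base order: Marco had confirmed that who pointed at every formula although the lawyer read a patent on Friday.

4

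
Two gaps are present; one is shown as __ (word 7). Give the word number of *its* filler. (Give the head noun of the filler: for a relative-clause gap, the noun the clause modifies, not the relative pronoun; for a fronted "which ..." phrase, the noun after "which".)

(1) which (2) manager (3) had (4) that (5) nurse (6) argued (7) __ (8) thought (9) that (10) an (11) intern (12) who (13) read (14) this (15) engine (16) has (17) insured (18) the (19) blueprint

2

The marked gap is the subject of "thought".
Its filler is the fronted wh-phrase "which manager", at word 2.
(The other dependency links word 11 to a gap after word 12.)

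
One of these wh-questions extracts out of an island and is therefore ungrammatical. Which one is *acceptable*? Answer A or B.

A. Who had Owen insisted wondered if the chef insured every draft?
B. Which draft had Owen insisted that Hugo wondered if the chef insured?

In B, the wh-phrase is extracted from inside a wh-island (introduced by "if"), which blocks movement.
In A, the extraction path crosses only that-complement boundaries, which are transparent.
So A is grammatical.

A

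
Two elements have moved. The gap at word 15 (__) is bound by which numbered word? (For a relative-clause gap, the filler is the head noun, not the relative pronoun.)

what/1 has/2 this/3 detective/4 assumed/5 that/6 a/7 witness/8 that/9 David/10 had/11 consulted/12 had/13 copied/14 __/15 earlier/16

1

The marked gap is the direct object of "copied".
Its filler is the fronted wh-phrase "what", at word 1.
(The other dependency links word 8 to a gap after word 12.)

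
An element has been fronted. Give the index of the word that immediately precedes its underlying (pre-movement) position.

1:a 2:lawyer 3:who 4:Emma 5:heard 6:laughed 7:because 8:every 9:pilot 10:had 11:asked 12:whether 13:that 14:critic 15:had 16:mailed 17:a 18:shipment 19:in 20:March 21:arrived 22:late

5

The displaced element is "a lawyer" (word 2).
It is linked across 1 clause boundary (Ø).
It functions as the subject of "laughed", so the gap sits immediately after word 5 ("heard").
Base order: Emma heard that a lawyer laughed because every pilot had asked whether that critic had mailed a shipment in March.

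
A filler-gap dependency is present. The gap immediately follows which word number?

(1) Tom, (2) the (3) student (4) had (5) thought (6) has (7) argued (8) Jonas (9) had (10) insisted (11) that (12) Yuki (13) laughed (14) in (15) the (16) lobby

5

The displaced element is "Tom" (word 1).
It is linked across 1 clause boundary (Ø).
It functions as the subject of "argued", so the gap sits immediately after word 5 ("thought").
Base order: The student had thought that Tom has argued Jonas had insisted that Yuki laughed in the lobby.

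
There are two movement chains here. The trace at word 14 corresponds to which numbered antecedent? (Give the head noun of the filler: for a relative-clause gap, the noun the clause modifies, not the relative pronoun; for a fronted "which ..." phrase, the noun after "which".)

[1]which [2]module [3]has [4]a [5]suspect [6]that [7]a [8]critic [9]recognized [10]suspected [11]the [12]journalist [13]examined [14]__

The marked gap is the direct object of "examined".
Its filler is the fronted wh-phrase "which module", at word 2.
(The other dependency links word 5 to a gap after word 9.)

2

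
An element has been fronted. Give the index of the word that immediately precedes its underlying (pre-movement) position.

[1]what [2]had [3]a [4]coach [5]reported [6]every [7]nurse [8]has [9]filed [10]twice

The displaced element is "what" (word 1).
It is linked across 1 clause boundary (Ø).
It functions as the direct object of "filed", so the gap sits immediately after word 9 ("filed").
Base order: A coach had reported every nurse has filed what twice.

9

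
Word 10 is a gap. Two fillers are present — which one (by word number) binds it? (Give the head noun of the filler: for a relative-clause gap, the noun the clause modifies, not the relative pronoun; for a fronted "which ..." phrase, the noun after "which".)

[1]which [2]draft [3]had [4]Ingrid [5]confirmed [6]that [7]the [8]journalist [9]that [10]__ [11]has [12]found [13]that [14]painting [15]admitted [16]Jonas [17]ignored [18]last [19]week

8

The marked gap is inside the relative clause, the subject of "found".
Its filler is the head noun "journalist" (via "that"), at word 8.
(The other dependency links word 2 to a gap after word 17.)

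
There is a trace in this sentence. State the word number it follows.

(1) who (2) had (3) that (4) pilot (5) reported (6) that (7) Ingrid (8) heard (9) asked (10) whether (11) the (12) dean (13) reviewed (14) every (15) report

8

The displaced element is "who" (word 1).
It is linked across 2 clause boundaries (that → Ø).
It functions as the subject of "asked", so the gap sits immediately after word 8 ("heard").
Base order: That pilot had reported that Ingrid heard that who asked whether the dean reviewed every report.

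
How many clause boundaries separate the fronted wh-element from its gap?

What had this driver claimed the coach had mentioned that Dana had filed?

2

"what" is extracted from the object of "filed".
Boundaries crossed, outermost first: [Ø], [that] — 2 in total.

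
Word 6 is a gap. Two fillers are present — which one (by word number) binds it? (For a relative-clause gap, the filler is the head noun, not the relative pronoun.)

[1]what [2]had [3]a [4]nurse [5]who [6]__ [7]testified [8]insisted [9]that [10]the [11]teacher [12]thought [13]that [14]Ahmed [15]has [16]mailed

The marked gap is inside the relative clause, the subject of "testified".
Its filler is the head noun "nurse" (via "who"), at word 4.
(The other dependency links word 1 to a gap after word 16.)

4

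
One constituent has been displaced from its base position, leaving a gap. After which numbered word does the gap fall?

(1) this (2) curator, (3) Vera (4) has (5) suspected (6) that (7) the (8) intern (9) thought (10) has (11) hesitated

The displaced element is "this curator" (word 2).
It is linked across 2 clause boundaries (that → Ø).
It functions as the subject of "hesitated", so the gap sits immediately after word 9 ("thought").
Base order: Vera has suspected that the intern thought that this curator has hesitated.

9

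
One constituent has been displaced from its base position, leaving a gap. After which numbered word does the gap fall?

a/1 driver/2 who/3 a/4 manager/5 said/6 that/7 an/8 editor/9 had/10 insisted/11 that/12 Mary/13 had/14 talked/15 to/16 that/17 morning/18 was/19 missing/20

16

The displaced element is "a driver" (word 2).
It is linked across 2 clause boundaries (that → that).
It functions as the object of the preposition "to" of "talked", so the gap sits immediately after word 16 ("to").
Base order: A manager said that an editor had insisted that Mary had talked to a driver that morning.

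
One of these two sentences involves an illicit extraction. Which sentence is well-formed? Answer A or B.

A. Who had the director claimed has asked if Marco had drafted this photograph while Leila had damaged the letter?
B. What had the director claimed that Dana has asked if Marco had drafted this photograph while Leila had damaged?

A

In B, the wh-phrase is extracted from inside a wh-island (introduced by "if"), which blocks movement.
In A, the extraction path crosses only that-complement boundaries, which are transparent.
So A is grammatical.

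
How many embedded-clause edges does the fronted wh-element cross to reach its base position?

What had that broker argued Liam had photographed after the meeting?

"what" is extracted from the object of "photographed".
Boundaries crossed, outermost first: [Ø] — 1 in total.

1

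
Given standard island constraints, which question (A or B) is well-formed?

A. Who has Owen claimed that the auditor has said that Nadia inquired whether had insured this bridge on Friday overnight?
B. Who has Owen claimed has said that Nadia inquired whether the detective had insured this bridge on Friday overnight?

B

In A, the wh-phrase is extracted from inside a wh-island (introduced by "whether"), which blocks movement.
In B, the extraction path crosses only that-complement boundaries, which are transparent.
So B is grammatical.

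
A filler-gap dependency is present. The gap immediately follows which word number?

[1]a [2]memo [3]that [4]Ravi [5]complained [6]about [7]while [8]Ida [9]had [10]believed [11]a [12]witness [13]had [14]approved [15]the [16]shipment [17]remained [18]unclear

The displaced element is "a memo" (word 2).
It functions as the object of the preposition "about" of "complained", so the gap sits immediately after word 6 ("about").
Base order: Ravi complained about a memo while Ida had believed a witness had approved the shipment.

6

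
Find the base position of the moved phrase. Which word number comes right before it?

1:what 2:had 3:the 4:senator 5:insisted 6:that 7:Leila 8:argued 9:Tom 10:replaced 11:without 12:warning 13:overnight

10

The displaced element is "what" (word 1).
It is linked across 2 clause boundaries (that → Ø).
It functions as the direct object of "replaced", so the gap sits immediately after word 10 ("replaced").
Base order: The senator had insisted that Leila argued Tom replaced what without warning overnight.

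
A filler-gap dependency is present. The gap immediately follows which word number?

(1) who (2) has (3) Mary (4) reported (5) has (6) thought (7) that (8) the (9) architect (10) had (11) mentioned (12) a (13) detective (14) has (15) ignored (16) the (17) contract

The displaced element is "who" (word 1).
It is linked across 1 clause boundary (Ø).
It functions as the subject of "thought", so the gap sits immediately after word 4 ("reported").
Base order: Mary has reported that who has thought that the architect had mentioned a detective has ignored the contract.

4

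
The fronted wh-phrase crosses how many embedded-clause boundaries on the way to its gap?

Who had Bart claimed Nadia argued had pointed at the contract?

2

"who" is extracted from the subject of "pointed".
Boundaries crossed, outermost first: [Ø], [Ø] — 2 in total.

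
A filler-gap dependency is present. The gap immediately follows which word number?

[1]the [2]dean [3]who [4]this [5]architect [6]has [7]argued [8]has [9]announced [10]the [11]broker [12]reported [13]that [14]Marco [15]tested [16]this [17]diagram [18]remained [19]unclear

7

The displaced element is "the dean" (word 2).
It is linked across 1 clause boundary (Ø).
It functions as the subject of "announced", so the gap sits immediately after word 7 ("argued").
Base order: This architect has argued that the dean has announced the broker reported that Marco tested this diagram.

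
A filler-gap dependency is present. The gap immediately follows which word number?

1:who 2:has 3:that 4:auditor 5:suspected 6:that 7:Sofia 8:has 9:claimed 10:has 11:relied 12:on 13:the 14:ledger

9

The displaced element is "who" (word 1).
It is linked across 2 clause boundaries (that → Ø).
It functions as the subject of "relied", so the gap sits immediately after word 9 ("claimed").
Base order: That auditor has suspected that Sofia has claimed who has relied on the ledger.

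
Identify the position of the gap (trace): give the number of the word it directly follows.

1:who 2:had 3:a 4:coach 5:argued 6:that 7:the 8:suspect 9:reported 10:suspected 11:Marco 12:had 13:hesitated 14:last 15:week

9

The displaced element is "who" (word 1).
It is linked across 2 clause boundaries (that → Ø).
It functions as the subject of "suspected", so the gap sits immediately after word 9 ("reported").
Base order: A coach had argued that the suspect reported who suspected Marco had hesitated last week.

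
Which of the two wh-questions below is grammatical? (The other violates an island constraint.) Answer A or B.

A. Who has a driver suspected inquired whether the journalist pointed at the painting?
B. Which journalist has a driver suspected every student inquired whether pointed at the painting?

A

In B, the wh-phrase is extracted from inside a wh-island (introduced by "whether"), which blocks movement.
In A, the extraction path crosses only that-complement boundaries, which are transparent.
So A is grammatical.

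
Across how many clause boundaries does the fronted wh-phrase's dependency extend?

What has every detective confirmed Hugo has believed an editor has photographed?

"what" is extracted from the object of "photographed".
Boundaries crossed, outermost first: [Ø], [Ø] — 2 in total.

2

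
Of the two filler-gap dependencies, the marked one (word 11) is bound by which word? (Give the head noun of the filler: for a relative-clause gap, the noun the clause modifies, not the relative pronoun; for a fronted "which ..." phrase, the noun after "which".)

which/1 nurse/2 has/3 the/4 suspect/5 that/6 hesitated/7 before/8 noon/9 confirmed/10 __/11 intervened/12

2

The marked gap is the subject of "intervened".
Its filler is the fronted wh-phrase "which nurse", at word 2.
(The other dependency links word 5 to a gap after word 6.)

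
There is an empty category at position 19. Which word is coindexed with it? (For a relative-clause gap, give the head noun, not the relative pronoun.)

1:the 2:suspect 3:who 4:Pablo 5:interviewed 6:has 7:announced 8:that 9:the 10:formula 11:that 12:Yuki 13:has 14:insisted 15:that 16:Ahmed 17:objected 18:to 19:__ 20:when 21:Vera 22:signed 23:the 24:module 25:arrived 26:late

The gap at 19 is the prepositional object of "objected", inside a relative clause.
The relative pronoun is "that" (word 11); it is bound by the head noun immediately before it.
Its filler is the head noun "formula", at word 10.

10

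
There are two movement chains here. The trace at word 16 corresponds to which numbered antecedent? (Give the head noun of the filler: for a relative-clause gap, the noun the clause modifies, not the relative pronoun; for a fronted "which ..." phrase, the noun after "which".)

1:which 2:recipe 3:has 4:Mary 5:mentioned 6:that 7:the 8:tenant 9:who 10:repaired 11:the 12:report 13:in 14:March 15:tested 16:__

The marked gap is the direct object of "tested".
Its filler is the fronted wh-phrase "which recipe", at word 2.
(The other dependency links word 8 to a gap after word 9.)

2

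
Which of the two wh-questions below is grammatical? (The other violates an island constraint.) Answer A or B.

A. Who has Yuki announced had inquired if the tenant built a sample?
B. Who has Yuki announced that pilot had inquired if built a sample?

In B, the wh-phrase is extracted from inside a wh-island (introduced by "if"), which blocks movement.
In A, the extraction path crosses only that-complement boundaries, which are transparent.
So A is grammatical.

A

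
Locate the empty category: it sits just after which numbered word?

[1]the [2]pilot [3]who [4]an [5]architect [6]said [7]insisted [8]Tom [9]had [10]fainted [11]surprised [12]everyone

6

The displaced element is "the pilot" (word 2).
It is linked across 1 clause boundary (Ø).
It functions as the subject of "insisted", so the gap sits immediately after word 6 ("said").
Base order: An architect said that the pilot insisted Tom had fainted.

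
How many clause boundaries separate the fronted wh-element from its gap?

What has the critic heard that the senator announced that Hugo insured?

"what" is extracted from the object of "insured".
Boundaries crossed, outermost first: [that], [that] — 2 in total.

2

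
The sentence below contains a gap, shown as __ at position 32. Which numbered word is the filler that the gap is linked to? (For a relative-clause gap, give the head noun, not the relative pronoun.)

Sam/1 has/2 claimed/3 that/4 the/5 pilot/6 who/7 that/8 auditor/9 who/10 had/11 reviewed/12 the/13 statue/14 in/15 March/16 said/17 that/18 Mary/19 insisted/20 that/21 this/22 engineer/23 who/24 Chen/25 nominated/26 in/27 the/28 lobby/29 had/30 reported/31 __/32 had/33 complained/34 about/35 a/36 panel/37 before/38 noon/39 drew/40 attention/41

The gap at 32 is the subject of "complained", inside a relative clause.
The relative pronoun is "who" (word 7); it is bound by the head noun immediately before it.
Its filler is the head noun "pilot", at word 6.

6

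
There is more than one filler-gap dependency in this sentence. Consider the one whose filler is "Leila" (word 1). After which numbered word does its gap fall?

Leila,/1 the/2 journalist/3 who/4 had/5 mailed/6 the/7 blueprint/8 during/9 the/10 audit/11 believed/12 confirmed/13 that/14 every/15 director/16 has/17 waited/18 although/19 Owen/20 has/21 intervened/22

12

The displaced element is "Leila" (word 1).
It is linked across 1 clause boundary (Ø).
It functions as the subject of "confirmed", so the gap sits immediately after word 12 ("believed").
Base order: The journalist who had mailed the blueprint during the audit believed that Leila confirmed that every director has waited although Owen has intervened.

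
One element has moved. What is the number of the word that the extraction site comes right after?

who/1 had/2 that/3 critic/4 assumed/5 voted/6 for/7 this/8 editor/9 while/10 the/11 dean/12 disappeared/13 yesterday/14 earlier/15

The displaced element is "who" (word 1).
It is linked across 1 clause boundary (Ø).
It functions as the subject of "voted", so the gap sits immediately after word 5 ("assumed").
Base order: That critic had assumed who voted for this editor while the dean disappeared yesterday earlier.

5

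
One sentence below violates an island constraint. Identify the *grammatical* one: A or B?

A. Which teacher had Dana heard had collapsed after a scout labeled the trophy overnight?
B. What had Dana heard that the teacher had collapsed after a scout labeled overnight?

A

In B, the wh-phrase is extracted from inside an adjunct island (introduced by "after"), which blocks movement.
In A, the extraction path crosses only that-complement boundaries, which are transparent.
So A is grammatical.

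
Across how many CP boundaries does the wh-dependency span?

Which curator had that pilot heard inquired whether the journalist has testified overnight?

1

"which curator" is extracted from the subject of "inquired".
Boundaries crossed, outermost first: [Ø] — 1 in total.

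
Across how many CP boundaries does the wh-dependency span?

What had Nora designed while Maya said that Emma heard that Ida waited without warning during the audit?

"what" originates inside the matrix clause — no clause boundary is crossed.

0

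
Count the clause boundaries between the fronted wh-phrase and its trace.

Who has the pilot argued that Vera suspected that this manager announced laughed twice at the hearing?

"who" is extracted from the subject of "laughed".
Boundaries crossed, outermost first: [that], [that], [Ø] — 3 in total.

3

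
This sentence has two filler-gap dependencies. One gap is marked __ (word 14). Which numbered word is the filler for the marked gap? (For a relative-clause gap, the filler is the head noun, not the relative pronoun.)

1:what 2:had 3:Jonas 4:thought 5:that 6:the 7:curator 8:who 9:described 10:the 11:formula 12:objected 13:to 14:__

The marked gap is the object of the preposition "to" of "objected".
Its filler is the fronted wh-phrase "what", at word 1.
(The other dependency links word 7 to a gap after word 8.)

1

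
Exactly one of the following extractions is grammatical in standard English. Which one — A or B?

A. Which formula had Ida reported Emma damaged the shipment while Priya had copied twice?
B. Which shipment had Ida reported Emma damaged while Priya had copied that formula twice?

In A, the wh-phrase is extracted from inside an adjunct island (introduced by "while"), which blocks movement.
In B, the extraction path crosses only that-complement boundaries, which are transparent.
So B is grammatical.

B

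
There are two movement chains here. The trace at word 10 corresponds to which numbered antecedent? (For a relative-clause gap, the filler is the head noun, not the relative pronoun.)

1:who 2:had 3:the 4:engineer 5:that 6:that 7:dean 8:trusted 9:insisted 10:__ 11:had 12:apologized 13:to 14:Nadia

The marked gap is the subject of "apologized".
Its filler is the fronted wh-phrase "who", at word 1.
(The other dependency links word 4 to a gap after word 8.)

1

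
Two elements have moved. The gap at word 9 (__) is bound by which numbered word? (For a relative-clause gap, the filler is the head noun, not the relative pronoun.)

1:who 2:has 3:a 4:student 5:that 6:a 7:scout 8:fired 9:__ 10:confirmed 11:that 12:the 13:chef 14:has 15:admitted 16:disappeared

The marked gap is inside the relative clause, the direct object of "fired".
Its filler is the head noun "student" (via "that"), at word 4.
(The other dependency links word 1 to a gap after word 15.)

4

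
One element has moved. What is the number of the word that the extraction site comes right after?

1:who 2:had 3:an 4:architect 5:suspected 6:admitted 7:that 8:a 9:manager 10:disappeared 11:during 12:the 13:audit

The displaced element is "who" (word 1).
It is linked across 1 clause boundary (Ø).
It functions as the subject of "admitted", so the gap sits immediately after word 5 ("suspected").
Base order: An architect had suspected that who admitted that a manager disappeared during the audit.

5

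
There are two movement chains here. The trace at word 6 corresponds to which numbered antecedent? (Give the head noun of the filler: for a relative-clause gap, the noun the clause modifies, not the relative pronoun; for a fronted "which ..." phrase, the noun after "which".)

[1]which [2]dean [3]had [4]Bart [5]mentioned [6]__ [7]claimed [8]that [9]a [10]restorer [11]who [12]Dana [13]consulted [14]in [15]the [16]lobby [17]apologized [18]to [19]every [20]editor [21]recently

The marked gap is the subject of "claimed".
Its filler is the fronted wh-phrase "which dean", at word 2.
(The other dependency links word 10 to a gap after word 13.)

2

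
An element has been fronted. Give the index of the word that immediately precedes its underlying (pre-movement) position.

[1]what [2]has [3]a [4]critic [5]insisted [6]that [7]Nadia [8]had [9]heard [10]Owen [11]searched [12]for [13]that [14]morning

12

The displaced element is "what" (word 1).
It is linked across 2 clause boundaries (that → Ø).
It functions as the object of the preposition "for" of "searched", so the gap sits immediately after word 12 ("for").
Base order: A critic has insisted that Nadia had heard Owen searched for what that morning.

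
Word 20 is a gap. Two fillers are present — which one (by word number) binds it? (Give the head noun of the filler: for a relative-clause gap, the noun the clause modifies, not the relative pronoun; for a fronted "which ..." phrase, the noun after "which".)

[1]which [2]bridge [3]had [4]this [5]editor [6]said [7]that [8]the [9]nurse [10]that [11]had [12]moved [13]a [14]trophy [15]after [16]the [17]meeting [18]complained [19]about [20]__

2

The marked gap is the object of the preposition "about" of "complained".
Its filler is the fronted wh-phrase "which bridge", at word 2.
(The other dependency links word 9 to a gap after word 10.)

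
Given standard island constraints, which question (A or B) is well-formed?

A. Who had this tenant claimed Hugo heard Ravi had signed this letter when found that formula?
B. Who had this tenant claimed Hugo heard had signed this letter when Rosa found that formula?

B

In A, the wh-phrase is extracted from inside an adjunct island (introduced by "when"), which blocks movement.
In B, the extraction path crosses only that-complement boundaries, which are transparent.
So B is grammatical.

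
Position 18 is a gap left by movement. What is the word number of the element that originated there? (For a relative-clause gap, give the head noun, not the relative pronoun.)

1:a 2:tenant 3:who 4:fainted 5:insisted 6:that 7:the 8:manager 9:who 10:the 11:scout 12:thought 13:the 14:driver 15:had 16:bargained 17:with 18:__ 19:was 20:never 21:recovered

8

The gap at 18 is the prepositional object of "bargained", inside a relative clause.
The relative pronoun is "who" (word 9); it is bound by the head noun immediately before it.
Its filler is the head noun "manager", at word 8.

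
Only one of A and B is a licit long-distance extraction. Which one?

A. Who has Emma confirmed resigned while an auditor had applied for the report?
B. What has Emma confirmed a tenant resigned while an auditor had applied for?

In B, the wh-phrase is extracted from inside an adjunct island (introduced by "while"), which blocks movement.
In A, the extraction path crosses only that-complement boundaries, which are transparent.
So A is grammatical.

A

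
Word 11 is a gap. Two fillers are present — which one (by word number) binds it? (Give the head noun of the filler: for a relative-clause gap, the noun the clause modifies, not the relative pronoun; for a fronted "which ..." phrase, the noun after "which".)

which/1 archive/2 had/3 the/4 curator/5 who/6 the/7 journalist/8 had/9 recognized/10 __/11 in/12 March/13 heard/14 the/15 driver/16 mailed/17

5

The marked gap is inside the relative clause, the direct object of "recognized".
Its filler is the head noun "curator" (via "who"), at word 5.
(The other dependency links word 2 to a gap after word 17.)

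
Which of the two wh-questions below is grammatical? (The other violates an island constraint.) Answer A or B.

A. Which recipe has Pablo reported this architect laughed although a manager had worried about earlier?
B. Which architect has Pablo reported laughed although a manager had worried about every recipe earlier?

In A, the wh-phrase is extracted from inside an adjunct island (introduced by "although"), which blocks movement.
In B, the extraction path crosses only that-complement boundaries, which are transparent.
So B is grammatical.

B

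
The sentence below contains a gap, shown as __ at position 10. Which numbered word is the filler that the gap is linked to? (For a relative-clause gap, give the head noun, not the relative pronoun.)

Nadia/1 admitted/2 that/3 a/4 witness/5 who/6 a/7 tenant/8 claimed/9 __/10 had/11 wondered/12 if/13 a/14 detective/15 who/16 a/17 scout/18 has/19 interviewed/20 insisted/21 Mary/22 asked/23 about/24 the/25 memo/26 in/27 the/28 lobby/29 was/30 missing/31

The gap at 10 is the subject of "wondered", inside a relative clause.
The relative pronoun is "who" (word 6); it is bound by the head noun immediately before it.
Its filler is the head noun "witness", at word 5.

5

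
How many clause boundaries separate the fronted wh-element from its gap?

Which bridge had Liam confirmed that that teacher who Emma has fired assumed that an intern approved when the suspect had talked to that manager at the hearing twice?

2

"which bridge" is extracted from the object of "approved".
Boundaries crossed, outermost first: [that], [that] — 2 in total.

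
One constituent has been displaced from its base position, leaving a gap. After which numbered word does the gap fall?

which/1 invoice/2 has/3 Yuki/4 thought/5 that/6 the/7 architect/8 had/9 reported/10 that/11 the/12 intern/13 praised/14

14

The displaced element is "which invoice" (word 2).
It is linked across 2 clause boundaries (that → that).
It functions as the direct object of "praised", so the gap sits immediately after word 14 ("praised").
Base order: Yuki has thought that the architect had reported that the intern praised which invoice.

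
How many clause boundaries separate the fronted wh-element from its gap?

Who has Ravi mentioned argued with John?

"who" is extracted from the subject of "argued".
Boundaries crossed, outermost first: [Ø] — 1 in total.

1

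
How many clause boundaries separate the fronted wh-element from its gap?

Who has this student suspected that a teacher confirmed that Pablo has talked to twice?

2

"who" is extracted from the PP object of "talked".
Boundaries crossed, outermost first: [that], [that] — 2 in total.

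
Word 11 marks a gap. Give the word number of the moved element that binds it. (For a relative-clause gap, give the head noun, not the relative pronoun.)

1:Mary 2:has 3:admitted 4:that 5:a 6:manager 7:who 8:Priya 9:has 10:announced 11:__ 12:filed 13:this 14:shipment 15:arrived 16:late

The gap at 11 is the subject of "filed", inside a relative clause.
The relative pronoun is "who" (word 7); it is bound by the head noun immediately before it.
Its filler is the head noun "manager", at word 6.

6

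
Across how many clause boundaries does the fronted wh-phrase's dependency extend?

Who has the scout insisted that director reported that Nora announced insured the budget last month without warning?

"who" is extracted from the subject of "insured".
Boundaries crossed, outermost first: [Ø], [that], [Ø] — 3 in total.

3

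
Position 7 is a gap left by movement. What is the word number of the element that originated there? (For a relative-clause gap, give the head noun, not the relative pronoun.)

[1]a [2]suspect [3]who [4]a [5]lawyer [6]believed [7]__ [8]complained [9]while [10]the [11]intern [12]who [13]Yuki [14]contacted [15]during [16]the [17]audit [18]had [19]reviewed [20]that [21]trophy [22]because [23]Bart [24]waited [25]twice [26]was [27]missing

2

The gap at 7 is the subject of "complained", inside a relative clause.
The relative pronoun is "who" (word 3); it is bound by the head noun immediately before it.
Its filler is the head noun "suspect", at word 2.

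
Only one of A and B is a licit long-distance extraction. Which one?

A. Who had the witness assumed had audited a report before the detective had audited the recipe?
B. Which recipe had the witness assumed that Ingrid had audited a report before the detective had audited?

In B, the wh-phrase is extracted from inside an adjunct island (introduced by "before"), which blocks movement.
In A, the extraction path crosses only that-complement boundaries, which are transparent.
So A is grammatical.

A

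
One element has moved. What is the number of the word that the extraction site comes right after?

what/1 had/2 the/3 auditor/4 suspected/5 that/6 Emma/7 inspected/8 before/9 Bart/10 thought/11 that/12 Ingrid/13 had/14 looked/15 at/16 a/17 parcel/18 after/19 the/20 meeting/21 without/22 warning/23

8

The displaced element is "what" (word 1).
It is linked across 1 clause boundary (that).
It functions as the direct object of "inspected", so the gap sits immediately after word 8 ("inspected").
Base order: The auditor had suspected that Emma inspected what before Bart thought that Ingrid had looked at a parcel after the meeting without warning.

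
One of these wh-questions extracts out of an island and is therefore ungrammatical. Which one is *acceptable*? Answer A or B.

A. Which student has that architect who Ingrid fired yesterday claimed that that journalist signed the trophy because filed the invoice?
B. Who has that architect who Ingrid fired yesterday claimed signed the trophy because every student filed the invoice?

B

In A, the wh-phrase is extracted from inside an adjunct island (introduced by "because"), which blocks movement.
In B, the extraction path crosses only that-complement boundaries, which are transparent.
So B is grammatical.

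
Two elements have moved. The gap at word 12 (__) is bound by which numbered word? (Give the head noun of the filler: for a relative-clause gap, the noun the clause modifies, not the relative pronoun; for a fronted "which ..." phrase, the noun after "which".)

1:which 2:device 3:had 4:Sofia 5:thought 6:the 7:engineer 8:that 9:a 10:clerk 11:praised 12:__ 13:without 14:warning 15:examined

7

The marked gap is inside the relative clause, the direct object of "praised".
Its filler is the head noun "engineer" (via "that"), at word 7.
(The other dependency links word 2 to a gap after word 15.)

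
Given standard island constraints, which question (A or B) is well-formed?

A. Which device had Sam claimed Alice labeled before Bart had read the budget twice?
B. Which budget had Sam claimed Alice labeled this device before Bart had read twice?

In B, the wh-phrase is extracted from inside an adjunct island (introduced by "before"), which blocks movement.
In A, the extraction path crosses only that-complement boundaries, which are transparent.
So A is grammatical.

A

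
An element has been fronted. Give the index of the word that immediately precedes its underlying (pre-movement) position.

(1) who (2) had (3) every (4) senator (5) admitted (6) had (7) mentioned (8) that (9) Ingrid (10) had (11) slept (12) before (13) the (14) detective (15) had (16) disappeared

The displaced element is "who" (word 1).
It is linked across 1 clause boundary (Ø).
It functions as the subject of "mentioned", so the gap sits immediately after word 5 ("admitted").
Base order: Every senator had admitted that who had mentioned that Ingrid had slept before the detective had disappeared.

5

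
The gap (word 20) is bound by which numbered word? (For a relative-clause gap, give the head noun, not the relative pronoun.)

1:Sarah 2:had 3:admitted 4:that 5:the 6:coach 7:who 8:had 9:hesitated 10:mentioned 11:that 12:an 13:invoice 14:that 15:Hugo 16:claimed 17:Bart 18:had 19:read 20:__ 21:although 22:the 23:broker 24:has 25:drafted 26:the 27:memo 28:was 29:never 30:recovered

13

The gap at 20 is the object of "read", inside a relative clause.
The relative pronoun is "that" (word 14); it is bound by the head noun immediately before it.
Its filler is the head noun "invoice", at word 13.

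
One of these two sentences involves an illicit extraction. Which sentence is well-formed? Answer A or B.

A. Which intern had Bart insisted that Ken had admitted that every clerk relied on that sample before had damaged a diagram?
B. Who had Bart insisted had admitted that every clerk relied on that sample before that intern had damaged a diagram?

B

In A, the wh-phrase is extracted from inside an adjunct island (introduced by "before"), which blocks movement.
In B, the extraction path crosses only that-complement boundaries, which are transparent.
So B is grammatical.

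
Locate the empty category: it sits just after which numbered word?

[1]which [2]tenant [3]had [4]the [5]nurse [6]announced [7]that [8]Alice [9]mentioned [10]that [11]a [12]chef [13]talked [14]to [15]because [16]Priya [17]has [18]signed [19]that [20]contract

14

The displaced element is "which tenant" (word 2).
It is linked across 2 clause boundaries (that → that).
It functions as the object of the preposition "to" of "talked", so the gap sits immediately after word 14 ("to").
Base order: The nurse had announced that Alice mentioned that a chef talked to which tenant because Priya has signed that contract.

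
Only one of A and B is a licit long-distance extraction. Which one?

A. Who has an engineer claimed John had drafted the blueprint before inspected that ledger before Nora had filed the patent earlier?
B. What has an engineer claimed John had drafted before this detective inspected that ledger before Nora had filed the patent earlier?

In A, the wh-phrase is extracted from inside an adjunct island (introduced by "before"), which blocks movement.
In B, the extraction path crosses only that-complement boundaries, which are transparent.
So B is grammatical.

B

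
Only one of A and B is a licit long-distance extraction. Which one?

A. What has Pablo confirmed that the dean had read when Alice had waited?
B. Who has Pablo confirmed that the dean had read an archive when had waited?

In B, the wh-phrase is extracted from inside an adjunct island (introduced by "when"), which blocks movement.
In A, the extraction path crosses only that-complement boundaries, which are transparent.
So A is grammatical.

A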